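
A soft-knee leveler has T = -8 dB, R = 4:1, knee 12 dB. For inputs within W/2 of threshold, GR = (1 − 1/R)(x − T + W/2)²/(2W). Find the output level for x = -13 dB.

-13.03125 dB

x − T + W/2 = -13 − (-8) + 6 = 1.
GR = (1 − 1/4) × 1² / 24 = 0.75 × 1 / 24 = 0.03125 dB.
Output = -13 − 0.03125 = -13.03125 dB.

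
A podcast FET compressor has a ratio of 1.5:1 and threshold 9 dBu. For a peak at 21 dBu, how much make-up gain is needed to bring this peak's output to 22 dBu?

The peak compresses to 9 + 12/1.5 = 17 dBu.
To reach 22 dBu requires 22 − 17 = 5 dB of make-up.

5 dB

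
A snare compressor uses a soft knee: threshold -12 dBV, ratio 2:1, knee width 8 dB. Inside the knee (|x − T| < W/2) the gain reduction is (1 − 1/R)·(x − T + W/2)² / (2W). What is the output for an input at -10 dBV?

x − T + W/2 = -10 − (-12) + 4 = 6.
GR = (1 − 1/2) × 6² / 16 = 0.5 × 36 / 16 = 1.125 dB.
Output = -10 − 1.125 = -11.125 dBV.

-11.125 dBV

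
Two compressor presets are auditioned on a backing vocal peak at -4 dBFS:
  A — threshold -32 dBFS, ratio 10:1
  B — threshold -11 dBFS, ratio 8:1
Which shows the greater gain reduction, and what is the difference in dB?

A, by 19.075 dB

A: GR = 28 − 28/10 = 25.2 dB.
B: GR = 7 − 7/8 = 6.125 dB.
A reduces 19.075 dB more.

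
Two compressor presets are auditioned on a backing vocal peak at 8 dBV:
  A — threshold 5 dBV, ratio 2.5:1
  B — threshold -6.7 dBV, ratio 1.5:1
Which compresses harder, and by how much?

B, by 3.1 dB

A: GR = 3 − 3/2.5 = 1.8 dB.
B: GR = 14.7 − 14.7/1.5 = 4.9 dB.
B applies 3.1 dB more gain reduction.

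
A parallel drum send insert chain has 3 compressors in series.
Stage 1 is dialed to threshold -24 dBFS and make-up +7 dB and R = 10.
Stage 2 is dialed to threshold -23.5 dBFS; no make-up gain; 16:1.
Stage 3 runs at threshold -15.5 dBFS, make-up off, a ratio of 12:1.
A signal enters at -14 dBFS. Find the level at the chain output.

-23.03125 dBFS

Stage 1: 10 dB above -24 dBFS, reduced 10:1 to 1 dB above → -23 dBFS; +7 dB make-up → -16 dBFS.
Stage 2: -16 dBFS is 7.5 dB over -23.5 dBFS; at 16:1 that becomes 0.46875 dB over, giving -23.03125 dBFS.
Stage 3: below threshold (-23.03125 ≤ -15.5); passes unchanged; output -23.03125 dBFS.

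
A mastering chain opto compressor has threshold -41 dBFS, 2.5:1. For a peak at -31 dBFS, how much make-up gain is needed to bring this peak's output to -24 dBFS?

The peak compresses to -41 + 10/2.5 = -37 dBFS.
To reach -24 dBFS requires -24 − (-37) = 13 dB of make-up.

13 dB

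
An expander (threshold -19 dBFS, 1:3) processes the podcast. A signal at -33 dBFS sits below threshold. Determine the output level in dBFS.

-61 dBFS

The input is 14 dB below the -19 dBFS threshold.
A 1:3 expander multiplies undershoot by 3: 14 × 3 = 42 dB below threshold.
Output = -19 − 42 = -61 dBFS.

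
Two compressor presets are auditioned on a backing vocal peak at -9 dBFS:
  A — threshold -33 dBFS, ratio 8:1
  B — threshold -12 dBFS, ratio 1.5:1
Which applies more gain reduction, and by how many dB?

A, by 20 dB

A: GR = 24 − 24/8 = 21 dB.
B: GR = 3 − 3/1.5 = 1 dB.
Difference: 20 dB in favour of A.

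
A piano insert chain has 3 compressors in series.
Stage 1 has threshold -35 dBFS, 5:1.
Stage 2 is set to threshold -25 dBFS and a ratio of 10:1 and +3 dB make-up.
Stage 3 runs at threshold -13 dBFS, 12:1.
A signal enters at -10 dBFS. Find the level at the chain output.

Stage 1: 25 dB above -35 dBFS, reduced 5:1 to 5 dB above → -30 dBFS.
Stage 2: -30 dBFS ≤ -25 dBFS, so stage 2 doesn't engage; make-up brings it to -27 dBFS.
Stage 3: -27 dBFS is at or below the -13 dBFS threshold — no compression; output -27 dBFS.

-27 dBFS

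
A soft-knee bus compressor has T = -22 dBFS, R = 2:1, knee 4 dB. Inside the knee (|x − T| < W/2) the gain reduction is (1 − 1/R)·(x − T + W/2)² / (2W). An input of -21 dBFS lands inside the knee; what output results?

-21.5625 dBFS

x − T + W/2 = -21 − (-22) + 2 = 3.
GR = (1 − 1/2) × 3² / 8 = 0.5 × 9 / 8 = 0.5625 dB.
Output = -21 − 0.5625 = -21.5625 dBFS.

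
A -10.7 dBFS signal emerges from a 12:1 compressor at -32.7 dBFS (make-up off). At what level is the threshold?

Gain reduction = -10.7 − (-32.7) = 22 dB; output overshoot = GR / (R − 1) = 22 / 11 = 2 dB.
Threshold = output − output overshoot = -32.7 − 2 = -34.7 dBFS.

-34.7 dBFS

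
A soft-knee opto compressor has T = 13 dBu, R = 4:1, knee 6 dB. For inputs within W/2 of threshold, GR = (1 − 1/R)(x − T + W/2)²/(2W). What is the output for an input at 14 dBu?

x − T + W/2 = 14 − 13 + 3 = 4.
GR = (1 − 1/4) × 4² / 12 = 0.75 × 16 / 12 = 1 dB.
Output = 14 − 1 = 13 dBu.

13 dBu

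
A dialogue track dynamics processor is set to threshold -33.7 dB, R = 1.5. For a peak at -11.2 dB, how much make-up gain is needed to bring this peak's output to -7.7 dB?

The peak compresses to -33.7 + 22.5/1.5 = -18.7 dB.
To reach -7.7 dB requires -7.7 − (-18.7) = 11 dB of make-up.

11 dB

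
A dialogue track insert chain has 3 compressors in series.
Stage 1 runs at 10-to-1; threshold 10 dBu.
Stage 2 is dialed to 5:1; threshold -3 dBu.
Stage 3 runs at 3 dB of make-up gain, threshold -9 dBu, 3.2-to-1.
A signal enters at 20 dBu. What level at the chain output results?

Stage 1: overshoot 10 dB → 10/10 = 1 dB → 11 dBu.
Stage 2: overshoot 14 dB → 14/5 = 2.8 dB → -0.2 dBu.
Stage 3: -0.2 dBu is 8.8 dB over -9 dBu; at 3.2:1 that becomes 2.75 dB over, giving -6.25 dBu; +3 dB make-up → -3.25 dBu.

-3.25 dBu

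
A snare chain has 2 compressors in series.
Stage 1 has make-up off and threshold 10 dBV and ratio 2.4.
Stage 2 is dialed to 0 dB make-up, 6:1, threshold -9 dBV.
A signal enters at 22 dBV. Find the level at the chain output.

Stage 1: 12 dB above 10 dBV, reduced 2.4:1 to 5 dB above → 15 dBV.
Stage 2: 24 dB above -9 dBV, reduced 6:1 to 4 dB above → -5 dBV.

-5 dBV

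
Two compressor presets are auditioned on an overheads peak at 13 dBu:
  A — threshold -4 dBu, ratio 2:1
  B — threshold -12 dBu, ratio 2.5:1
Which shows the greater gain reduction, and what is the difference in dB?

B, by 6.5 dB

A: GR = 17 − 17/2 = 8.5 dB.
B: GR = 25 − 25/2.5 = 15 dB.
B reduces 6.5 dB more.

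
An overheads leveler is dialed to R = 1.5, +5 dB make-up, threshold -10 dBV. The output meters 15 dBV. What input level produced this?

20 dBV

Stripping the +5 dB make-up gives 10 dBV at the gain stage.
Post-compression overshoot = 10 − (-10) = 20 dB.
Undo the ratio: input overshoot = 20 × 1.5 = 30 dB, giving input = 20 dBV.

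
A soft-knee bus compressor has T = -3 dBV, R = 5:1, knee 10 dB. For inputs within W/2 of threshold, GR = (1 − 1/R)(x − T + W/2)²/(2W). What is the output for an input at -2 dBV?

-3.44 dBV

x − T + W/2 = -2 − (-3) + 5 = 6.
GR = (1 − 1/5) × 6² / 20 = 0.8 × 36 / 20 = 1.44 dB.
Output = -2 − 1.44 = -3.44 dBV.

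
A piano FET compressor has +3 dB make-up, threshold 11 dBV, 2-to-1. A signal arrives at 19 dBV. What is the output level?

The input is 8 dB above the 11 dBV threshold.
2:1 compression reduces that to 8/2 = 4 dB over.
That puts the output at 15 dBV; make-up adds 3 dB, giving 18 dBV.

18 dBV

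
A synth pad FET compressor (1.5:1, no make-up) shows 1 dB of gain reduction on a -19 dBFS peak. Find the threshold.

Gain reduction = -19 − (-20) = 1 dB; output overshoot = GR / (R − 1) = 1 / 0.5 = 2 dB.
Threshold = output − output overshoot = -20 − 2 = -22 dBFS.

-22 dBFS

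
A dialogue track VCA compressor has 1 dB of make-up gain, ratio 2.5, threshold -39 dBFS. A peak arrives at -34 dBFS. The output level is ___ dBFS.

-36 dBFS

-34 dBFS sits 5 dB over threshold.
2.5:1 compression reduces that to 5/2.5 = 2 dB over.
That puts the output at -37 dBFS; make-up adds 1 dB, giving -36 dBFS.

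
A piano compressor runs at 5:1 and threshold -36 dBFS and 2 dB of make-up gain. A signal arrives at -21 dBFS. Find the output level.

-31 dBFS

Overshoot: -21 − (-36) = 15 dB.
5:1 compression reduces that to 15/5 = 3 dB over.
So the level is -36 + 3 = -33 dBFS; make-up adds 2 dB, giving -31 dBFS.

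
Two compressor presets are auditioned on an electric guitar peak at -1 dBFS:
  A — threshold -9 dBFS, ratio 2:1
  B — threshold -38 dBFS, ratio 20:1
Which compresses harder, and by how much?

A: GR = 8 − 8/2 = 4 dB.
B: GR = 37 − 37/20 = 35.15 dB.
B applies 31.15 dB more gain reduction.

B, by 31.15 dB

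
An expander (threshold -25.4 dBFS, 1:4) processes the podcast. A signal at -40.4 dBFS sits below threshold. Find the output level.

-85.4 dBFS

Undershoot = (-25.4) − (-40.4) = 15 dB.
At 1:4, that expands to 60 dB under threshold.
Output = -25.4 − 60 = -85.4 dBFS.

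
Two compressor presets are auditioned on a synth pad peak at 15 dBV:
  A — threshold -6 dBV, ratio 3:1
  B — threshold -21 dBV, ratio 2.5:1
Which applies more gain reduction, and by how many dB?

B, by 7.6 dB

A: GR = 21 − 21/3 = 14 dB.
B: GR = 36 − 36/2.5 = 21.6 dB.
B applies 7.6 dB more gain reduction.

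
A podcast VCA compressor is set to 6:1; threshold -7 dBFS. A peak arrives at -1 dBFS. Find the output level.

-6 dBFS

The input is 6 dB above the -7 dBFS threshold.
6:1 compression reduces that to 6/6 = 1 dB over.
That puts the output at -6 dBFS.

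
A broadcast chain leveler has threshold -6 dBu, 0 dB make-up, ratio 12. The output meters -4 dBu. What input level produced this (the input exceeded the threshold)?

That's 2 dB above the -6 dBu threshold.
Input overshoot = R × output overshoot = 24 dB → input = -6 + 24 = 18 dBu.

18 dBu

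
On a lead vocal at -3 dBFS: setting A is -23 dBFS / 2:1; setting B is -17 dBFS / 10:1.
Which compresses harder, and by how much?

B, by 2.6 dB

A: 20 dB over, compressed to 10 dB over, so 10 dB of GR.
B: 14 dB over, compressed to 1.4 dB over, so 12.6 dB of GR.
B applies 2.6 dB more gain reduction.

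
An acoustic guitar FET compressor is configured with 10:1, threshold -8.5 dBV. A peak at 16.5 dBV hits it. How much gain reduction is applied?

22.5 dB

The signal is 25 dB above threshold.
At 10:1, output sits 25/10 = 2.5 dB above threshold.
Gain reduction = 25 − 2.5 = 22.5 dB.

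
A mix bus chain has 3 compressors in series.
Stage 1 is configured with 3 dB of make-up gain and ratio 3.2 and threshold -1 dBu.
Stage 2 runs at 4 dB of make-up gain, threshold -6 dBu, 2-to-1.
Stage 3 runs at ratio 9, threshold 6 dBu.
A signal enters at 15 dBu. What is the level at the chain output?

Stage 1: 15 dBu is 16 dB over -1 dBu; at 3.2:1 that becomes 5 dB over, giving 4 dBu; +3 dB make-up → 7 dBu.
Stage 2: 13 dB above -6 dBu, reduced 2:1 to 6.5 dB above → 0.5 dBu; +4 dB make-up → 4.5 dBu.
Stage 3: 4.5 dBu is at or below the 6 dBu threshold — no compression; output 4.5 dBu.

4.5 dBu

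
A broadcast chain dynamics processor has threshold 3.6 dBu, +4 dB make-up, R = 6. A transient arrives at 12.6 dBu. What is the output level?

Overshoot: 12.6 − 3.6 = 9 dB.
At 6:1 the overshoot is divided by 6, leaving 1.5 dB above threshold.
So the level is 3.6 + 1.5 = 5.1 dBu; make-up adds 4 dB, giving 9.1 dBu.

9.1 dBu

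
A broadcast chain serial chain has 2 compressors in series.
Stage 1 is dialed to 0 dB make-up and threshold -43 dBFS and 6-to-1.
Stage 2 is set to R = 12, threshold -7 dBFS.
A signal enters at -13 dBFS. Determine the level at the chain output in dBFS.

Stage 1: 30 dB above -43 dBFS, reduced 6:1 to 5 dB above → -38 dBFS.
Stage 2: below threshold (-38 ≤ -7); passes unchanged; output -38 dBFS.

-38 dBFS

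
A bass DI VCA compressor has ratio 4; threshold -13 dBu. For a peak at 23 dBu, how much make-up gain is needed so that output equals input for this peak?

27 dB

The peak compresses to -13 + 36/4 = -4 dBu.
To reach 23 dBu requires 23 − (-4) = 27 dB of make-up.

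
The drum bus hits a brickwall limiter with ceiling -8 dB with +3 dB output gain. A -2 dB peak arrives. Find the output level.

-5 dB

A brickwall limiter is an ∞:1 compressor: any input above the ceiling is clamped to -8 dB.
Output gain then adds 3 dB: -8 + 3 = -5 dB.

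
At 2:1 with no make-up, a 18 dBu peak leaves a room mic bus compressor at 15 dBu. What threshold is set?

Input is 6 dB above T (since output overshoot × R = input overshoot: (15 − T)·2 = 18 − T gives T = 12 dBu).
Check: 12 + (18 − 12)/2 = 12 + 3 = 15 dBu. ✓

12 dBu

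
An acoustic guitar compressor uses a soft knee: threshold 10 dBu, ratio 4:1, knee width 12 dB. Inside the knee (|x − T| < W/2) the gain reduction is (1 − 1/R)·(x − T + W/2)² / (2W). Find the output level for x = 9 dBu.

8.21875 dBu

x − T + W/2 = 9 − 10 + 6 = 5.
GR = (1 − 1/4) × 5² / 24 = 0.75 × 25 / 24 = 0.78125 dB.
Output = 9 − 0.78125 = 8.21875 dBu.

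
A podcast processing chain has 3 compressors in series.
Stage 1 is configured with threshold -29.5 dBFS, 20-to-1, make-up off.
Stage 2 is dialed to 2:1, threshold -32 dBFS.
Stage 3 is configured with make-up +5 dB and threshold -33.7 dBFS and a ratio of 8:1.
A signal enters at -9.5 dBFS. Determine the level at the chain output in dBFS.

Stage 1: 20 dB above -29.5 dBFS, reduced 20:1 to 1 dB above → -28.5 dBFS.
Stage 2: overshoot 3.5 dB → 3.5/2 = 1.75 dB → -30.25 dBFS.
Stage 3: overshoot 3.45 dB → 3.45/8 = 0.43125 dB → -33.26875 dBFS; +5 dB make-up → -28.26875 dBFS.

-28.26875 dBFS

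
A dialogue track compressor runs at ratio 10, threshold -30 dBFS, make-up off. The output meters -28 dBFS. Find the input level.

-10 dBFS

That's 2 dB above the -30 dBFS threshold.
Before 10:1 compression the overshoot was 2 × 10 = 20 dB, so input = -30 + 20 = -10 dBFS.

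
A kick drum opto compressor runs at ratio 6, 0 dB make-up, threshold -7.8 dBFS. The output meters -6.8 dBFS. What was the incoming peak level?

-1.8 dBFS

Post-compression overshoot = -6.8 − (-7.8) = 1 dB.
Undo the ratio: input overshoot = 1 × 6 = 6 dB, giving input = -1.8 dBFS.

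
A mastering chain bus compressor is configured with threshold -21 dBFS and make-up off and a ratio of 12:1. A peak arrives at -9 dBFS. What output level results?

-20 dBFS

-9 dBFS sits 12 dB over threshold.
The 12 dB excess becomes 1 dB after 12:1 reduction.
Output = -21 + 1 = -20 dBFS.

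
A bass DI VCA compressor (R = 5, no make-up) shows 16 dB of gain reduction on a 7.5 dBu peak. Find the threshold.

Gain reduction = 7.5 − (-8.5) = 16 dB; output overshoot = GR / (R − 1) = 16 / 4 = 4 dB.
Threshold = output − output overshoot = -8.5 − 4 = -12.5 dBu.

-12.5 dBu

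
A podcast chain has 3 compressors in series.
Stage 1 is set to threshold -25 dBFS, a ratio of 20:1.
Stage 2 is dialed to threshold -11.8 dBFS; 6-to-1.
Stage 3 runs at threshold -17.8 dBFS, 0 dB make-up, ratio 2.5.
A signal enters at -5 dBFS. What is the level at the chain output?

-24 dBFS

Stage 1: 20 dB above -25 dBFS, reduced 20:1 to 1 dB above → -24 dBFS.
Stage 2: -24 dBFS ≤ -11.8 dBFS, so stage 2 doesn't engage; output -24 dBFS.
Stage 3: below threshold (-24 ≤ -17.8); passes unchanged; output -24 dBFS.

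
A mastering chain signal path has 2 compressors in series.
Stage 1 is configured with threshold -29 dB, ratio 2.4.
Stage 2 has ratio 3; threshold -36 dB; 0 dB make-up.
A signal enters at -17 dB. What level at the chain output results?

-32 dB

Stage 1: -17 dB is 12 dB over -29 dB; at 2.4:1 that becomes 5 dB over, giving -24 dB.
Stage 2: 12 dB above -36 dB, reduced 3:1 to 4 dB above → -32 dB.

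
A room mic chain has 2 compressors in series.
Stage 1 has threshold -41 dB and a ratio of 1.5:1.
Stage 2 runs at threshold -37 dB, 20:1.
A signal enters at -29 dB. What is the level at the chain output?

Stage 1: -29 dB is 12 dB over -41 dB; at 1.5:1 that becomes 8 dB over, giving -33 dB.
Stage 2: -33 dB is 4 dB over -37 dB; at 20:1 that becomes 0.2 dB over, giving -36.8 dB.

-36.8 dB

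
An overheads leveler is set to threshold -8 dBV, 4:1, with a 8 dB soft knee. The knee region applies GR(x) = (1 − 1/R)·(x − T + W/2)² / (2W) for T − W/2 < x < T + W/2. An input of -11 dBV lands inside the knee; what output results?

-11.046875 dBV

x − T + W/2 = -11 − (-8) + 4 = 1.
GR = (1 − 1/4) × 1² / 16 = 0.75 × 1 / 16 = 0.046875 dB.
Output = -11 − 0.046875 = -11.046875 dBV.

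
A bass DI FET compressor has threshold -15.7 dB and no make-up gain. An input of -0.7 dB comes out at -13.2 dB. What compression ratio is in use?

Input overshoot = -0.7 − (-15.7) = 15 dB; output overshoot = -13.2 − (-15.7) = 2.5 dB.
Ratio = 15 / 2.5 = 6.

6:1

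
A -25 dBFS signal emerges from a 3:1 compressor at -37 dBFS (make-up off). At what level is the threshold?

Let T be the threshold. Output overshoot = (input overshoot)/R, so -37 − T = (-25 − T)/3.
3·(-37 − T) = -25 − T → 2·T = -111 − (-25) = -86.
T = -86/2 = -43 dBFS.

-43 dBFS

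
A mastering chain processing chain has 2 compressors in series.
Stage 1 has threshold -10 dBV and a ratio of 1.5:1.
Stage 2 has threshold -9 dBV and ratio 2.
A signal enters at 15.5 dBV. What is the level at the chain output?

-1 dBV

Stage 1: 25.5 dB above -10 dBV, reduced 1.5:1 to 17 dB above → 7 dBV.
Stage 2: 7 dBV is 16 dB over -9 dBV; at 2:1 that becomes 8 dB over, giving -1 dBV.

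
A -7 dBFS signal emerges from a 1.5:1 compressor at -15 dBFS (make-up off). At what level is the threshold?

-31 dBFS

Gain reduction = -7 − (-15) = 8 dB; output overshoot = GR / (R − 1) = 8 / 0.5 = 16 dB.
Threshold = output − output overshoot = -15 − 16 = -31 dBFS.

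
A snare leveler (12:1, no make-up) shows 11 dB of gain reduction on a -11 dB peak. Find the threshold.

-23 dB

Gain reduction = -11 − (-22) = 11 dB; output overshoot = GR / (R − 1) = 11 / 11 = 1 dB.
Threshold = output − output overshoot = -22 − 1 = -23 dB.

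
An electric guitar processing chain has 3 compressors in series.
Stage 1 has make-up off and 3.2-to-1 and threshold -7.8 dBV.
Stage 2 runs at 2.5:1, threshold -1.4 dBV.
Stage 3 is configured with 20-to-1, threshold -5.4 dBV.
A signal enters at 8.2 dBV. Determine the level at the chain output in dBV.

-5.27 dBV

Stage 1: overshoot 16 dB → 16/3.2 = 5 dB → -2.8 dBV.
Stage 2: -2.8 dBV is at or below the -1.4 dBV threshold — no compression; output -2.8 dBV.
Stage 3: -2.8 dBV is 2.6 dB over -5.4 dBV; at 20:1 that becomes 0.13 dB over, giving -5.27 dBV.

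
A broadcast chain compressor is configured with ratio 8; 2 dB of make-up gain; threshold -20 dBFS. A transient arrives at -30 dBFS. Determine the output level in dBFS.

-28 dBFS

-30 dBFS is 10 dB below the -20 dBFS threshold, so no gain reduction is applied.
Make-up gain adds 2 dB: -30 + 2 = -28 dBFS.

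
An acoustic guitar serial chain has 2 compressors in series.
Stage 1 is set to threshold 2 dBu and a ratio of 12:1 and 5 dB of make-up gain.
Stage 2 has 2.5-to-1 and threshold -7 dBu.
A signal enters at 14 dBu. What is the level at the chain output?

Stage 1: 14 dBu is 12 dB over 2 dBu; at 12:1 that becomes 1 dB over, giving 3 dBu; +5 dB make-up → 8 dBu.
Stage 2: 15 dB above -7 dBu, reduced 2.5:1 to 6 dB above → -1 dBu.

-1 dBu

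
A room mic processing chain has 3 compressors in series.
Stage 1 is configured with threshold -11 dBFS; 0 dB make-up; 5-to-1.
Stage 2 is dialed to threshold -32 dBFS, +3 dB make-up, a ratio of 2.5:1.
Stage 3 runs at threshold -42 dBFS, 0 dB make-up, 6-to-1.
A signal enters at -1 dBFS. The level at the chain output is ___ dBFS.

-38.3 dBFS

Stage 1: overshoot 10 dB → 10/5 = 2 dB → -9 dBFS.
Stage 2: -9 dBFS is 23 dB over -32 dBFS; at 2.5:1 that becomes 9.2 dB over, giving -22.8 dBFS; +3 dB make-up → -19.8 dBFS.
Stage 3: 22.2 dB above -42 dBFS, reduced 6:1 to 3.7 dB above → -38.3 dBFS.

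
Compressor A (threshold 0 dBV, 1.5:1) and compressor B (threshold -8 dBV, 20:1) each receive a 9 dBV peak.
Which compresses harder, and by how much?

A: overshoot 9 dB → output overshoot 6 dB → GR 3 dB.
B: overshoot 17 dB → output overshoot 0.85 dB → GR 16.15 dB.
B applies 13.15 dB more gain reduction.

B, by 13.15 dB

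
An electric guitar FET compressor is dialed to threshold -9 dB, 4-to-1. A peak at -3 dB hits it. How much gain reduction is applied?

4.5 dB

The signal is 6 dB above threshold.
At 4:1, output sits 6/4 = 1.5 dB above threshold.
So the signal is attenuated by 6 − 1.5 = 4.5 dB.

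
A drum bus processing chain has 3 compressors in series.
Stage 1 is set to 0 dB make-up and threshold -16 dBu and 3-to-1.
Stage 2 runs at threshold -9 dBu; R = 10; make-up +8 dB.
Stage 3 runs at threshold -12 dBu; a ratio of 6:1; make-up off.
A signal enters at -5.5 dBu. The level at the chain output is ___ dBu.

-10.75 dBu

Stage 1: -5.5 dBu is 10.5 dB over -16 dBu; at 3:1 that becomes 3.5 dB over, giving -12.5 dBu.
Stage 2: below threshold (-12.5 ≤ -9); passes unchanged; make-up brings it to -4.5 dBu.
Stage 3: -4.5 dBu is 7.5 dB over -12 dBu; at 6:1 that becomes 1.25 dB over, giving -10.75 dBu.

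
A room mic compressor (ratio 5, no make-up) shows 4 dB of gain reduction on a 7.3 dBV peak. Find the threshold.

Gain reduction = 7.3 − 3.3 = 4 dB; output overshoot = GR / (R − 1) = 4 / 4 = 1 dB.
Threshold = output − output overshoot = 3.3 − 1 = 2.3 dBV.

2.3 dBV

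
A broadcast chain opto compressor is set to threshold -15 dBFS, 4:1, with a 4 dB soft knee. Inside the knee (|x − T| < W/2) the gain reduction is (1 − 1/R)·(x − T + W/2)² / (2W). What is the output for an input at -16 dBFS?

-16.09375 dBFS

x − T + W/2 = -16 − (-15) + 2 = 1.
GR = (1 − 1/4) × 1² / 8 = 0.75 × 1 / 8 = 0.09375 dB.
Output = -16 − 0.09375 = -16.09375 dBFS.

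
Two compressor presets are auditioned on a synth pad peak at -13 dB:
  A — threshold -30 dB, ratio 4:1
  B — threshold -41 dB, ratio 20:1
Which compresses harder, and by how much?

B, by 13.85 dB

A: GR = 17 − 17/4 = 12.75 dB.
B: GR = 28 − 28/20 = 26.6 dB.
B reduces 13.85 dB more.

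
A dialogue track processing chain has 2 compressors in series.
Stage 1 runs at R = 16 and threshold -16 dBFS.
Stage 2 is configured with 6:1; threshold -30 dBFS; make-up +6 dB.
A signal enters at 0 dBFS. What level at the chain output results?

-21.5 dBFS

Stage 1: 16 dB above -16 dBFS, reduced 16:1 to 1 dB above → -15 dBFS.
Stage 2: overshoot 15 dB → 15/6 = 2.5 dB → -27.5 dBFS; +6 dB make-up → -21.5 dBFS.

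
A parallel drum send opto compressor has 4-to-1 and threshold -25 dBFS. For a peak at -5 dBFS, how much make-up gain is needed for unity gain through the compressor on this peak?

15 dB

The peak compresses to -25 + 20/4 = -20 dBFS.
To reach -5 dBFS requires -5 − (-20) = 15 dB of make-up.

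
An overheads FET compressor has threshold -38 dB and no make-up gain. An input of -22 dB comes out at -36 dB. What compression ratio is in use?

8:1

Input overshoot = -22 − (-38) = 16 dB; output overshoot = -36 − (-38) = 2 dB.
Ratio = 16 / 2 = 8.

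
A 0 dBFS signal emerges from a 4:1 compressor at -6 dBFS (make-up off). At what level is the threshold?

Input is 8 dB above T (since output overshoot × R = input overshoot: (-6 − T)·4 = 0 − T gives T = -8 dBFS).
Check: -8 + (0 − (-8))/4 = -8 + 2 = -6 dBFS. ✓

-8 dBFS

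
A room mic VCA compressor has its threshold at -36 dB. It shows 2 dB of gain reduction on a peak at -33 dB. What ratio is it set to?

3:1

Input overshoot = -33 − (-36) = 3 dB.
Output overshoot = 3 − 2 = 1 dB.
Ratio = input overshoot / output overshoot = 3 / 1 = 3.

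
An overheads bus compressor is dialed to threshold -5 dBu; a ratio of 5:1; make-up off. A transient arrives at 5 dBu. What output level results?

-3 dBu

5 dBu sits 10 dB over threshold.
The 10 dB excess becomes 2 dB after 5:1 reduction.
Output = -5 + 2 = -3 dBu.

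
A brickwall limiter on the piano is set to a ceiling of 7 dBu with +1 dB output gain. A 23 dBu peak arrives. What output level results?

At ∞:1, everything above 7 dBu is held at the ceiling.
Output gain then adds 1 dB: 7 + 1 = 8 dBu.

8 dBu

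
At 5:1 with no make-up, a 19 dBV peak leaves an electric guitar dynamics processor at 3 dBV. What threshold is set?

Gain reduction = 19 − 3 = 16 dB; output overshoot = GR / (R − 1) = 16 / 4 = 4 dB.
Threshold = output − output overshoot = 3 − 4 = -1 dBV.

-1 dBV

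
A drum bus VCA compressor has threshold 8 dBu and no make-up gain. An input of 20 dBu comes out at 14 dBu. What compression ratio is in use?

2:1

Input overshoot = 20 − 8 = 12 dB; output overshoot = 14 − 8 = 6 dB.
Ratio = 12 / 6 = 2.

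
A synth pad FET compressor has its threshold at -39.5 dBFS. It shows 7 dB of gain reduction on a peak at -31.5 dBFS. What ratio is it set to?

Input overshoot = -31.5 − (-39.5) = 8 dB.
Output overshoot = 8 − 7 = 1 dB.
Ratio = input overshoot / output overshoot = 8 / 1 = 8.

8:1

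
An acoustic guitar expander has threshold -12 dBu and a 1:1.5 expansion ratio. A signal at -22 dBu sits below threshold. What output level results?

The input is 10 dB below the -12 dBu threshold.
A 1:1.5 expander multiplies undershoot by 1.5: 10 × 1.5 = 15 dB below threshold.
Output = -12 − 15 = -27 dBu.

-27 dBu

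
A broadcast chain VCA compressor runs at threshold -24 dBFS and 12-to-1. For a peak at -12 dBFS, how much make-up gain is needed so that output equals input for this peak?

Overshoot 12 dB → 12/12 = 1 dB after compression, so the compressed level is -24 + 1 = -23 dBFS.
Make-up = target − compressed = -12 − (-23) = 11 dB.

11 dB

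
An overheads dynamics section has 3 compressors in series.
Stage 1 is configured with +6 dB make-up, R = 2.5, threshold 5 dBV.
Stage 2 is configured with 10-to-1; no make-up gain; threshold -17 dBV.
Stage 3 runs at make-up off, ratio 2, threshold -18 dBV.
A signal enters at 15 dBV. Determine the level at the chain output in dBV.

-15.9 dBV

Stage 1: 10 dB above 5 dBV, reduced 2.5:1 to 4 dB above → 9 dBV; +6 dB make-up → 15 dBV.
Stage 2: 32 dB above -17 dBV, reduced 10:1 to 3.2 dB above → -13.8 dBV.
Stage 3: -13.8 dBV is 4.2 dB over -18 dBV; at 2:1 that becomes 2.1 dB over, giving -15.9 dBV.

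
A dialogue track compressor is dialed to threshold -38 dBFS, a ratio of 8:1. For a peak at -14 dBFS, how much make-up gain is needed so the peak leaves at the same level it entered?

21 dB

Overshoot 24 dB → 24/8 = 3 dB after compression, so the compressed level is -38 + 3 = -35 dBFS.
Make-up = target − compressed = -14 − (-35) = 21 dB.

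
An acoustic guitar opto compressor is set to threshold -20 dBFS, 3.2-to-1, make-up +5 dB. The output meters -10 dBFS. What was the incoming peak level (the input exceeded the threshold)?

-4 dBFS

Remove make-up: -10 − 5 = -15 dBFS.
That's 5 dB above the -20 dBFS threshold.
Before 3.2:1 compression the overshoot was 5 × 3.2 = 16 dB, so input = -20 + 16 = -4 dBFS.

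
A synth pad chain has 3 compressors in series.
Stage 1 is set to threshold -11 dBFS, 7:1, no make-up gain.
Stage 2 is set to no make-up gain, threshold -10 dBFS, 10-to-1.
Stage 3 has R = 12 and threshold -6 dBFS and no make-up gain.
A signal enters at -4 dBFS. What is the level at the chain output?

-10 dBFS

Stage 1: -4 dBFS is 7 dB over -11 dBFS; at 7:1 that becomes 1 dB over, giving -10 dBFS.
Stage 2: -10 dBFS ≤ -10 dBFS, so stage 2 doesn't engage; output -10 dBFS.
Stage 3: -10 dBFS ≤ -6 dBFS, so stage 3 doesn't engage; output -10 dBFS.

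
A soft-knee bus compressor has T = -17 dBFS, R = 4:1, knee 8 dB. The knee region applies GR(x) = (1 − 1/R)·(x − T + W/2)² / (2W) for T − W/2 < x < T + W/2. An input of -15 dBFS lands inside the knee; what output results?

-16.6875 dBFS

x − T + W/2 = -15 − (-17) + 4 = 6.
GR = (1 − 1/4) × 6² / 16 = 0.75 × 36 / 16 = 1.6875 dB.
Output = -15 − 1.6875 = -16.6875 dBFS.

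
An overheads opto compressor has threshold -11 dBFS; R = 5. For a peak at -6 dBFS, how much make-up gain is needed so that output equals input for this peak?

Overshoot 5 dB → 5/5 = 1 dB after compression, so the compressed level is -11 + 1 = -10 dBFS.
Make-up = target − compressed = -6 − (-10) = 4 dB.

4 dB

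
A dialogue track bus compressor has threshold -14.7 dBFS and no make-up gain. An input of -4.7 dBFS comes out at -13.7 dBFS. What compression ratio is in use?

10:1

Input overshoot = -4.7 − (-14.7) = 10 dB; output overshoot = -13.7 − (-14.7) = 1 dB.
Ratio = 10 / 1 = 10.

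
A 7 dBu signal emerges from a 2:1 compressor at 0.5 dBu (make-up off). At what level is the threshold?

Input is 13 dB above T (since output overshoot × R = input overshoot: (0.5 − T)·2 = 7 − T gives T = -6 dBu).
Check: -6 + (7 − (-6))/2 = -6 + 6.5 = 0.5 dBu. ✓

-6 dBu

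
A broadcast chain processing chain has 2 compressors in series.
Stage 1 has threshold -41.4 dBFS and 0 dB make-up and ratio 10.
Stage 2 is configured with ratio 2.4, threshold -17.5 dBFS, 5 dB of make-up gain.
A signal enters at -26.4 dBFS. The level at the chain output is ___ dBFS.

-34.9 dBFS

Stage 1: overshoot 15 dB → 15/10 = 1.5 dB → -39.9 dBFS.
Stage 2: -39.9 dBFS is at or below the -17.5 dBFS threshold — no compression; make-up brings it to -34.9 dBFS.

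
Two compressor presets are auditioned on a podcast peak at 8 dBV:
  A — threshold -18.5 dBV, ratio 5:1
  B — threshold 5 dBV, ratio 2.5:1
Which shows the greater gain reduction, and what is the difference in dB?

A: GR = 26.5 − 26.5/5 = 21.2 dB.
B: GR = 3 − 3/2.5 = 1.8 dB.
A reduces 19.4 dB more.

A, by 19.4 dB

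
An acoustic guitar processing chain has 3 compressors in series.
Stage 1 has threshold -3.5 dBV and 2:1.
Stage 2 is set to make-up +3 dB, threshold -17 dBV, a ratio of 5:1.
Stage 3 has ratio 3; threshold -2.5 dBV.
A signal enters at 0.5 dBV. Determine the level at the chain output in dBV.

Stage 1: overshoot 4 dB → 4/2 = 2 dB → -1.5 dBV.
Stage 2: overshoot 15.5 dB → 15.5/5 = 3.1 dB → -13.9 dBV; +3 dB make-up → -10.9 dBV.
Stage 3: -10.9 dBV is at or below the -2.5 dBV threshold — no compression; output -10.9 dBV.

-10.9 dBV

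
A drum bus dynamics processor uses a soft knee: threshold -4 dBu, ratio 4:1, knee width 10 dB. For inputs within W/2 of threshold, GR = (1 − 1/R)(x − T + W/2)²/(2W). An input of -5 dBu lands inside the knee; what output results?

x − T + W/2 = -5 − (-4) + 5 = 4.
GR = (1 − 1/4) × 4² / 20 = 0.75 × 16 / 20 = 0.6 dB.
Output = -5 − 0.6 = -5.6 dBu.

-5.6 dBu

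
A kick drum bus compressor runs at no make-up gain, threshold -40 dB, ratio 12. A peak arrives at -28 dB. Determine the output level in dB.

The input is 12 dB above the -40 dB threshold.
The 12 dB excess becomes 1 dB after 12:1 reduction.
So the level is -40 + 1 = -39 dB.

-39 dB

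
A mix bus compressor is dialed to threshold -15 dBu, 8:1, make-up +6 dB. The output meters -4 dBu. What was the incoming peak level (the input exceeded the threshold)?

25 dBu

Remove make-up: -4 − 6 = -10 dBu.
Post-compression overshoot = -10 − (-15) = 5 dB.
Input overshoot = R × output overshoot = 40 dB → input = -15 + 40 = 25 dBu.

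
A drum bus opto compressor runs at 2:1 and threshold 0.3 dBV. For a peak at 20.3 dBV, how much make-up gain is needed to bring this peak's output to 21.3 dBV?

11 dB

Overshoot 20 dB → 20/2 = 10 dB after compression, so the compressed level is 0.3 + 10 = 10.3 dBV.
Make-up = target − compressed = 21.3 − 10.3 = 11 dB.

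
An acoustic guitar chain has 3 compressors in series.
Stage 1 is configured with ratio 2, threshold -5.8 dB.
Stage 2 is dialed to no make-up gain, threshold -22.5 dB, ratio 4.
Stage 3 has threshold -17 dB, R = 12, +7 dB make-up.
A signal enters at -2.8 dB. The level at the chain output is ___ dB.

Stage 1: overshoot 3 dB → 3/2 = 1.5 dB → -4.3 dB.
Stage 2: overshoot 18.2 dB → 18.2/4 = 4.55 dB → -17.95 dB.
Stage 3: -17.95 dB ≤ -17 dB, so stage 3 doesn't engage; make-up brings it to -10.95 dB.

-10.95 dB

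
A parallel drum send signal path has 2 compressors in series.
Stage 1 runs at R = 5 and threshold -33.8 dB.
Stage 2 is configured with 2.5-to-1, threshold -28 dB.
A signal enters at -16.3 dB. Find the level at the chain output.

Stage 1: -16.3 dB is 17.5 dB over -33.8 dB; at 5:1 that becomes 3.5 dB over, giving -30.3 dB.
Stage 2: below threshold (-30.3 ≤ -28); passes unchanged; output -30.3 dB.

-30.3 dB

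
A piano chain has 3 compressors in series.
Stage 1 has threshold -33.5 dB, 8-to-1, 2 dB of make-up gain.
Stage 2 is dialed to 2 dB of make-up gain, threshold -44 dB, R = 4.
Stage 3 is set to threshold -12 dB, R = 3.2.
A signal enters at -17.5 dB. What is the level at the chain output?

-38.375 dB

Stage 1: 16 dB above -33.5 dB, reduced 8:1 to 2 dB above → -31.5 dB; +2 dB make-up → -29.5 dB.
Stage 2: 14.5 dB above -44 dB, reduced 4:1 to 3.625 dB above → -40.375 dB; +2 dB make-up → -38.375 dB.
Stage 3: -38.375 dB is at or below the -12 dB threshold — no compression; output -38.375 dB.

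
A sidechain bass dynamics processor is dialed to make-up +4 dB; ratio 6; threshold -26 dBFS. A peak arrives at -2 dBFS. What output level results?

-2 dBFS sits 24 dB over threshold.
At 6:1 the overshoot is divided by 6, leaving 4 dB above threshold.
So the level is -26 + 4 = -22 dBFS; make-up adds 4 dB, giving -18 dBFS.

-18 dBFS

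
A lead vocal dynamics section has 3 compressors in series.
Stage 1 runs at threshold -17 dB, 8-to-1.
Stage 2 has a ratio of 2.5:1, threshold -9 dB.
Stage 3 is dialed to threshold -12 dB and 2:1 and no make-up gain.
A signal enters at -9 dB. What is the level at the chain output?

Stage 1: -9 dB is 8 dB over -17 dB; at 8:1 that becomes 1 dB over, giving -16 dB.
Stage 2: -16 dB is at or below the -9 dB threshold — no compression; output -16 dB.
Stage 3: below threshold (-16 ≤ -12); passes unchanged; output -16 dB.

-16 dB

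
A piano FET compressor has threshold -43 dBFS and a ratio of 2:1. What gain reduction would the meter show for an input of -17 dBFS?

The signal is 26 dB above threshold.
After 2:1 compression the overshoot becomes 26/2 = 13 dB.
Gain reduction = 26 − 13 = 13 dB.

13 dB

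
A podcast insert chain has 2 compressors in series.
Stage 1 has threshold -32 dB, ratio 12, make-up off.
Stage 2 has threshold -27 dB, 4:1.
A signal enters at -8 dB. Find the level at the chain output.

Stage 1: 24 dB above -32 dB, reduced 12:1 to 2 dB above → -30 dB.
Stage 2: below threshold (-30 ≤ -27); passes unchanged; output -30 dB.

-30 dB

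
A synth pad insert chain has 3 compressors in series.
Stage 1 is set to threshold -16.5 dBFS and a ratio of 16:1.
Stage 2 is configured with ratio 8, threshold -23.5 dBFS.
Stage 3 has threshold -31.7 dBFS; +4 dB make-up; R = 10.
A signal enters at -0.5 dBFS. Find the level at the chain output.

Stage 1: 16 dB above -16.5 dBFS, reduced 16:1 to 1 dB above → -15.5 dBFS.
Stage 2: 8 dB above -23.5 dBFS, reduced 8:1 to 1 dB above → -22.5 dBFS.
Stage 3: overshoot 9.2 dB → 9.2/10 = 0.92 dB → -30.78 dBFS; +4 dB make-up → -26.78 dBFS.

-26.78 dBFS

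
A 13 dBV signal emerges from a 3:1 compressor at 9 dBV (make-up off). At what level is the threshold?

Let T be the threshold. Output overshoot = (input overshoot)/R, so 9 − T = (13 − T)/3.
3·(9 − T) = 13 − T → 2·T = 27 − 13 = 14.
T = 14/2 = 7 dBV.

7 dBV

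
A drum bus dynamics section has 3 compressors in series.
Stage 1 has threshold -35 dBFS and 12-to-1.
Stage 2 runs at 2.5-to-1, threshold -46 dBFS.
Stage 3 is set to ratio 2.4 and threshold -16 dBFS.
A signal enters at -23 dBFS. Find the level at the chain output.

-41.2 dBFS

Stage 1: overshoot 12 dB → 12/12 = 1 dB → -34 dBFS.
Stage 2: 12 dB above -46 dBFS, reduced 2.5:1 to 4.8 dB above → -41.2 dBFS.
Stage 3: -41.2 dBFS is at or below the -16 dBFS threshold — no compression; output -41.2 dBFS.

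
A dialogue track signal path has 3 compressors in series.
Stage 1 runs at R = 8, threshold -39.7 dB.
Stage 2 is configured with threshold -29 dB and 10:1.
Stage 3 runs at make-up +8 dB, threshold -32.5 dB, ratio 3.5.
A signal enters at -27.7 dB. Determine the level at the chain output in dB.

-30.2 dB

Stage 1: 12 dB above -39.7 dB, reduced 8:1 to 1.5 dB above → -38.2 dB.
Stage 2: -38.2 dB is at or below the -29 dB threshold — no compression; output -38.2 dB.
Stage 3: below threshold (-38.2 ≤ -32.5); passes unchanged; make-up brings it to -30.2 dB.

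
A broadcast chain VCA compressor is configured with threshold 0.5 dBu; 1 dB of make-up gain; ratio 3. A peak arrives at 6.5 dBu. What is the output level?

3.5 dBu

Overshoot: 6.5 − 0.5 = 6 dB.
The 6 dB excess becomes 2 dB after 3:1 reduction.
So the level is 0.5 + 2 = 2.5 dBu; make-up adds 1 dB, giving 3.5 dBu.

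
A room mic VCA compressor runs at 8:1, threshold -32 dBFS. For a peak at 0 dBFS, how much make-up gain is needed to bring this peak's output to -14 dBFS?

14 dB

Overshoot 32 dB → 32/8 = 4 dB after compression, so the compressed level is -32 + 4 = -28 dBFS.
Make-up = target − compressed = -14 − (-28) = 14 dB.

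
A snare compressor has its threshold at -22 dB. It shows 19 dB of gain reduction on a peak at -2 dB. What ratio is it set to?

20:1

Input overshoot = -2 − (-22) = 20 dB.
Output overshoot = 20 − 19 = 1 dB.
Ratio = input overshoot / output overshoot = 20 / 1 = 20.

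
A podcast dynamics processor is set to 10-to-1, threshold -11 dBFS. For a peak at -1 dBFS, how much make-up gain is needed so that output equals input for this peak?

Without make-up, output = threshold + overshoot/10 = -11 + 1 = -10 dBFS.
Gap to target: 9 dB.

9 dB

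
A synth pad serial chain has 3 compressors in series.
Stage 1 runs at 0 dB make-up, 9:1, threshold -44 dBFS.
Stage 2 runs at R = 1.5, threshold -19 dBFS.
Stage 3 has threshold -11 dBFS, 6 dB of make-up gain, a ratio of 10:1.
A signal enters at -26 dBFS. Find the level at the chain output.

Stage 1: overshoot 18 dB → 18/9 = 2 dB → -42 dBFS.
Stage 2: -42 dBFS ≤ -19 dBFS, so stage 2 doesn't engage; output -42 dBFS.
Stage 3: -42 dBFS is at or below the -11 dBFS threshold — no compression; make-up brings it to -36 dBFS.

-36 dBFS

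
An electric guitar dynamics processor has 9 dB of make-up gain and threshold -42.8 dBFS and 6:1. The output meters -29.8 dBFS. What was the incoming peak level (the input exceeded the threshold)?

Stripping the +9 dB make-up gives -38.8 dBFS at the gain stage.
The compressed level sits -38.8 − (-42.8) = 4 dB over threshold.
Input overshoot = R × output overshoot = 24 dB → input = -42.8 + 24 = -18.8 dBFS.

-18.8 dBFS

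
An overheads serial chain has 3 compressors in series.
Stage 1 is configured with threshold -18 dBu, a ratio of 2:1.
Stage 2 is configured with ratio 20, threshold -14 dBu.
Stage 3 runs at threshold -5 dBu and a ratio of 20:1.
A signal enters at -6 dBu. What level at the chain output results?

-13.9 dBu

Stage 1: 12 dB above -18 dBu, reduced 2:1 to 6 dB above → -12 dBu.
Stage 2: 2 dB above -14 dBu, reduced 20:1 to 0.1 dB above → -13.9 dBu.
Stage 3: -13.9 dBu ≤ -5 dBu, so stage 3 doesn't engage; output -13.9 dBu.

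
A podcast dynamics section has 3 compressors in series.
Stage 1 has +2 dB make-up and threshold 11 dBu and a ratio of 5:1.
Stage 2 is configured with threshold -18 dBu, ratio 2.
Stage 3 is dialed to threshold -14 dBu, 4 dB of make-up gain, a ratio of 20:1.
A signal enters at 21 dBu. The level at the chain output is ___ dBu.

Stage 1: 10 dB above 11 dBu, reduced 5:1 to 2 dB above → 13 dBu; +2 dB make-up → 15 dBu.
Stage 2: 33 dB above -18 dBu, reduced 2:1 to 16.5 dB above → -1.5 dBu.
Stage 3: -1.5 dBu is 12.5 dB over -14 dBu; at 20:1 that becomes 0.625 dB over, giving -13.375 dBu; +4 dB make-up → -9.375 dBu.

-9.375 dBu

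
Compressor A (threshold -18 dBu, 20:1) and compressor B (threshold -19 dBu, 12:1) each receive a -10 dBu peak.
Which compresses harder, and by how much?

A: GR = 8 − 8/20 = 7.6 dB.
B: GR = 9 − 9/12 = 8.25 dB.
Difference: 0.65 dB in favour of B.

B, by 0.65 dB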